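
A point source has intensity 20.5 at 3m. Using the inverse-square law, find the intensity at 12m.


I₁d₁² = I₂d₂²
I₂ = I₁ × (d₁/d₂)²
= 20.5 × (3/12)²
= 20.5 × 9/144
= 184.5/144
≈ 1.2813

1.2813


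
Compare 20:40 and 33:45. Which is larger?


20/40 = 0.5000
33/45 = 0.7333
0.5000 < 0.7333, so 20:40 is less
= 33:45

33:45


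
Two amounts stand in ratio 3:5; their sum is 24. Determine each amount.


Let A = 3k, B = 5k.
3k + 5k = 24
8k = 24 → k = 24/8 = 3
A = 3×3 = 9, B = 5×3 = 15
= A = 9, B = 15

A = 9, B = 15


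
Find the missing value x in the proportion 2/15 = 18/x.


Cross multiply: 2 × x = 15 × 18
2x = 270
x = 270 / 2
= 135.00

135.00


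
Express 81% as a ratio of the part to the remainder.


81% means 81 parts out of 100; remainder = 19
Part : remainder = 81:19
GCD = 1
= 81:19

81:19


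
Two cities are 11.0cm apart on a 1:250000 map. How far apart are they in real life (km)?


Real distance = map distance × scale
= 11.0cm × 250000
= 2750000 cm = 27500.0 m
= 27.500 km

27.500 km


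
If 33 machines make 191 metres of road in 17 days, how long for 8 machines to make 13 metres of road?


Days ∝ work / workers, so d₂ = d₁ × (m₁/m₂) × (w₂/w₁)
Workers factor (inverse): 33/8 = 4.1250
Work factor (direct): 13/191 ≈ 0.0681
d₂ = 17 × 33/8 × 13/191 = (17 × 33 × 13) / (8 × 191) = 7293/1528
≈ 4.77 days

4.77 days


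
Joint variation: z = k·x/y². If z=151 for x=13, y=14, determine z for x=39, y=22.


z = k·x/y²
Solve for k using the known point: k = z·y²/x = 151×196/13 = 29596/13 ≈ 2276.6154
Now evaluate at x=39, y=22:
z = k × 39 / 484 = (29596 × 39) / (13 × 484) = 1154244/6292
≈ 183.4463

183.4463


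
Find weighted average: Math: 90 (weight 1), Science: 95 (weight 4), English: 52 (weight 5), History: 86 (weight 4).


Numerator = 90×1 + 95×4 + 52×5 + 86×4
= 90 + 380 + 260 + 344
= 1074
Total weight = 14
Weighted avg = 1074/14
= 76.71

76.71


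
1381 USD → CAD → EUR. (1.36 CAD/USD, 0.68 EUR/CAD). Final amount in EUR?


Step 1: 1381 USD × 1.36 = 1878.16 CAD
Step 2: 1878.16 CAD × 0.68 = 1277.15 EUR
Implied rate USD→EUR = 1.36 × 0.68 = 0.9248
= 1277.15 EUR

1277.15 EUR


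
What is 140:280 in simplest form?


GCD(140, 280) = 140
140/140 : 280/140
= 1:2

1:2


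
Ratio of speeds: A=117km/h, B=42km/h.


Ratio = 117:42
GCD = 3
Simplified = 39:14
Time ratio (same distance) = 14:39
Speed ratio = 39:14

39:14


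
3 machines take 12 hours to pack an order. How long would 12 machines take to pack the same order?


Inverse proportion: x × y = constant
k = 3 × 12 = 36
y₂ = k / 12 = 36 / 12
= 3.00

3.00


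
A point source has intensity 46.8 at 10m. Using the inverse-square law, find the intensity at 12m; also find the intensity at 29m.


I₁d₁² = I₂d₂²
I at 12m = 46.8 × (10/12)² = 46.8 × 100/144 = 4680/144 = 32.5000
I at 29m = 46.8 × (10/29)² = 46.8 × 100/841 = 4680/841 ≈ 5.5648
= 32.5000 and 5.5648

32.5000 and 5.5648


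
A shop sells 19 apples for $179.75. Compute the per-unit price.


Unit rate = total / quantity
= 179.75 / 19
= $9.46 per unit

$9.46 per unit


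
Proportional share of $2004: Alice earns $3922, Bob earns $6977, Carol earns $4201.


Total income = 3922 + 6977 + 4201 = $15100
Alice: $2004 × 3922/15100 = $520.51
Bob: $2004 × 6977/15100 = $925.95
Carol: $2004 × 4201/15100 = $557.54
= Alice: $520.51, Bob: $925.95, Carol: $557.54

Alice: $520.51, Bob: $925.95, Carol: $557.54


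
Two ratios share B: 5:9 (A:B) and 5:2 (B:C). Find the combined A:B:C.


Match B: multiply A:B by 5 → 25:45
Multiply B:C by 9 → 45:18
Combined: 25:45:18
GCD = 1
= 25:45:18

25:45:18


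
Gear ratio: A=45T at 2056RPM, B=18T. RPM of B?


Gear ratio = 45:18 = 5:2
RPM_B = RPM_A × (teeth_A / teeth_B)
= 2056 × (45/18)
= 5140.0 RPM

5140.0 RPM


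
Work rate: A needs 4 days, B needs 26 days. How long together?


Rate of A = 1/4 per day
Rate of B = 1/26 per day
Combined rate = 1/4 + 1/26 = 30/104 ≈ 0.2885 per day
Days = 1 / combined rate = 104/30
≈ 3.47 days

3.47 days


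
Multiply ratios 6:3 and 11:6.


Compound ratio = (6×11) : (3×6)
= 66:18
GCD = 6
= 11:3

11:3


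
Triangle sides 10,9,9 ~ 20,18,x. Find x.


Scale factor = 20/10 = 2
Missing side = 9 × 2
= 18.0

18.0


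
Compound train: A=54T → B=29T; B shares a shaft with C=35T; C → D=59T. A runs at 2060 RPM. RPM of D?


Stage 1: RPM_B = RPM_A × t_A/t_B = 2060 × 54/29 = 111240/29 ≈ 3835.86
B and C share a shaft → RPM_C = RPM_B
Stage 2: RPM_D = RPM_C × t_C/t_D = RPM_A × (t_A×t_C)/(t_B×t_D)
Overall ratio = (54×35)/(29×59) = 1890/1711
RPM_D = 2060 × 1890/1711 = 3893400/1711
≈ 2275.51 RPM

2275.51 RPM


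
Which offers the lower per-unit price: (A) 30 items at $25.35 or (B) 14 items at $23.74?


Deal A: $25.35/30 = $0.8450/unit
Deal B: $23.74/14 = $1.6957/unit
A is cheaper per unit
= Deal A

Deal A


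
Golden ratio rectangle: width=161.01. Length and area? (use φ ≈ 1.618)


φ = (1 + √5) / 2 ≈ 1.618
Length = width × φ = 161.01 × 1.618 = 260.51418
≈ 260.51
Area = width × length = 161.01 × 260.51418 = 41945.3881218 ≈ 41945.39
= Length: 260.51, Area: 41945.39

Length: 260.51, Area: 41945.39


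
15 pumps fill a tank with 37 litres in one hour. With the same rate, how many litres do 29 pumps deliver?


Direct proportion: y/x = constant
k = 37/15 ≈ 2.4667
y₂ = k × 29 = 37 × 29 / 15 = 1073/15
≈ 71.53

71.53


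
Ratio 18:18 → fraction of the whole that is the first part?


Total parts = 18 + 18 = 36
First part: 18/36 = 1/2
= 1/2

1/2


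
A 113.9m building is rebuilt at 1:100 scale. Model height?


Model size = real / scale
= 113.9 / 100
= 1.1390 m

1.1390 m


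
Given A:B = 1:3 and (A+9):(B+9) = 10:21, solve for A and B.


Let A = 1k, B = 3k.
(1k + 9) / (3k + 9) = 10/21
Cross-multiply: 21(1k + 9) = 10(3k + 9)
21k + 189 = 30k + 90
21k - 30k = 90 - 189
-9k = -99
k = -99/-9 = 11
A = 1×11 = 11, B = 3×11 = 33
= A = 11, B = 33

A = 11, B = 33


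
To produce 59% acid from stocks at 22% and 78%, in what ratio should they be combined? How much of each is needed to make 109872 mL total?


Let x parts of 22% mix with y parts of 78%.
22x + 78y = 59(x + y)
22x + 78y = 59x + 59y
x(22 - 59) = y(59 - 78)
x/y = (78 - 59)/(59 - 22) = 19/37
Simplify: 19:37
Total parts = 56; one part = 109872/56 = 1962.00 mL
22% solution: 19×1962.00 = 37278.00 mL
78% solution: 37×1962.00 = 72594.00 mL
= ratio 19:37; 37278.00 mL and 72594.00 mL

ratio 19:37; 37278.00 mL and 72594.00 mL


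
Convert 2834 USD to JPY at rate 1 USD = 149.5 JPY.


Amount × rate = 2834 × 149.5
= 423683.00 JPY

423683.00 JPY


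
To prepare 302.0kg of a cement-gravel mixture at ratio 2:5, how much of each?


Total parts = 2 + 5 = 7
cement: 302.0 × 2/7 = 86.3kg
gravel: 302.0 × 5/7 = 215.7kg
= 86.3kg and 215.7kg

86.3kg and 215.7kg


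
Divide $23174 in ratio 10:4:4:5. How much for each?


Total parts = 10 + 4 + 4 + 5 = 23
Part 1: 23174 × 10/23 = 10075.65
Part 2: 23174 × 4/23 = 4030.26
Part 3: 23174 × 4/23 = 4030.26
Part 4: 23174 × 5/23 = 5037.83
= Part 1: $10075.65, Part 2: $4030.26, Part 3: $4030.26, Part 4: $5037.83

Part 1: $10075.65, Part 2: $4030.26, Part 3: $4030.26, Part 4: $5037.83


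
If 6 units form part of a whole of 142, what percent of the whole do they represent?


Percentage = (part / whole) × 100
= (6 / 142) × 100
≈ 4.23%

4.23%


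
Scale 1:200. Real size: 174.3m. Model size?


Model size = real / scale
= 174.3 / 200
= 0.8715 m

0.8715 m


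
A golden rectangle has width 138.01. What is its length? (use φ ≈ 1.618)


φ = (1 + √5) / 2 ≈ 1.618
Length = width × φ = 138.01 × 1.618 = 223.30018
≈ 223.30

223.30


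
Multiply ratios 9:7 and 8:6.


Compound ratio = (9×8) : (7×6)
= 72:42
GCD = 6
= 12:7

12:7


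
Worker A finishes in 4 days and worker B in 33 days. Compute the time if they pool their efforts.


Rate of A = 1/4 per day
Rate of B = 1/33 per day
Combined rate = 1/4 + 1/33 = 37/132 ≈ 0.2803 per day
Days = 1 / combined rate = 132/37
≈ 3.57 days

3.57 days


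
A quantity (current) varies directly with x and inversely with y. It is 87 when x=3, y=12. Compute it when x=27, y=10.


z = k·x/y
Solve for k using the known point: k = z·y/x = 87×12/3 = 1044/3 = 348.0000
Now evaluate at x=27, y=10:
z = k × 27 / 10 = (1044 × 27) / (3 × 10) = 28188/30
= 939.6000

939.6000


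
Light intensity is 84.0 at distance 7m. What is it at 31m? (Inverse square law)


I₁d₁² = I₂d₂²
I₂ = I₁ × (d₁/d₂)²
= 84.0 × (7/31)²
= 84.0 × 49/961
= 4116/961
≈ 4.2830

4.2830


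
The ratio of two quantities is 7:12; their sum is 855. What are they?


Let A = 7k, B = 12k.
7k + 12k = 855
19k = 855 → k = 855/19 = 45
A = 7×45 = 315, B = 12×45 = 540
= A = 315, B = 540

A = 315, B = 540


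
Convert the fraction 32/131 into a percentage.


Percentage = (part / whole) × 100
= (32 / 131) × 100
≈ 24.43%

24.43%


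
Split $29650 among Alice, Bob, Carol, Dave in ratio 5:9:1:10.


Total parts = 5 + 9 + 1 + 10 = 25
Alice: 29650 × 5/25 = 5930.00
Bob: 29650 × 9/25 = 10674.00
Carol: 29650 × 1/25 = 1186.00
Dave: 29650 × 10/25 = 11860.00
= Alice: $5930.00, Bob: $10674.00, Carol: $1186.00, Dave: $11860.00

Alice: $5930.00, Bob: $10674.00, Carol: $1186.00, Dave: $11860.00


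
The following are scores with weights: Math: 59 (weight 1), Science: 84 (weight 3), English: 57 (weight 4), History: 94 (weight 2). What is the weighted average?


Numerator = 59×1 + 84×3 + 57×4 + 94×2
= 59 + 252 + 228 + 188
= 727
Total weight = 10
Weighted avg = 727/10
= 72.70

72.70


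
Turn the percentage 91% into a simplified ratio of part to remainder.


91% means 91 parts out of 100; remainder = 9
Part : remainder = 91:9
GCD = 1
= 91:9

91:9


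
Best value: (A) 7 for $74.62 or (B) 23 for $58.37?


Deal A: $74.62/7 = $10.6600/unit
Deal B: $58.37/23 = $2.5378/unit
B is cheaper per unit
= Deal B

Deal B


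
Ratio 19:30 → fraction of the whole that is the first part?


Total parts = 19 + 30 = 49
First part: 19/49 = 19/49
= 19/49

19/49


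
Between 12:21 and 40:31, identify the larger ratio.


12/21 = 0.5714
40/31 = 1.2903
0.5714 < 1.2903, so 12:21 is less
= 40:31

40:31


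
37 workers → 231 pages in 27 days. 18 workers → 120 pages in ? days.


Days ∝ work / workers, so d₂ = d₁ × (m₁/m₂) × (w₂/w₁)
Workers factor (inverse): 37/18 ≈ 2.0556
Work factor (direct): 120/231 ≈ 0.5195
d₂ = 27 × 37/18 × 120/231 = (27 × 37 × 120) / (18 × 231) = 119880/4158
≈ 28.83 days

28.83 days


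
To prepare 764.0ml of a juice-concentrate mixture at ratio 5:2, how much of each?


Total parts = 5 + 2 = 7
juice: 764.0 × 5/7 = 545.7ml
concentrate: 764.0 × 2/7 = 218.3ml
= 545.7ml and 218.3ml

545.7ml and 218.3ml


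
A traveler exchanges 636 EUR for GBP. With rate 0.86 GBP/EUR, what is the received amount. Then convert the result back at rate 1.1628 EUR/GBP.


Amount × rate = 636 × 0.86 = 546.96 GBP
Round-trip: 546.96 × 1.1628 = 636.01 EUR
= 546.96 GBP, then 636.01 EUR

546.96 GBP, then 636.01 EUR


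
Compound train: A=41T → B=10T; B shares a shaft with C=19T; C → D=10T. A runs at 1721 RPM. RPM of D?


Stage 1: RPM_B = RPM_A × t_A/t_B = 1721 × 41/10 = 70561/10 = 7056.10
B and C share a shaft → RPM_C = RPM_B
Stage 2: RPM_D = RPM_C × t_C/t_D = RPM_A × (t_A×t_C)/(t_B×t_D)
Overall ratio = (41×19)/(10×10) = 779/100
RPM_D = 1721 × 779/100 = 1340659/100
= 13406.59 RPM

13406.59 RPM


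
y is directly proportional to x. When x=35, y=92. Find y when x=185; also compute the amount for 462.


Direct proportion: y/x = constant
k = 92/35 ≈ 2.6286
y at x=185: k × 185 = 92 × 185 / 35 = 17020/35 ≈ 486.29
y at x=462: k × 462 = 92 × 462 / 35 = 42504/35 = 1214.40
= 486.29 and 1214.40

486.29 and 1214.40


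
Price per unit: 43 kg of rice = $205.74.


Unit rate = total / quantity
= 205.74 / 43
= $4.78 per unit

$4.78 per unit


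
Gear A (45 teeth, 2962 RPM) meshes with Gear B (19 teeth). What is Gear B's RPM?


Gear ratio = 45:19 = 45:19
RPM_B = RPM_A × (teeth_A / teeth_B)
= 2962 × (45/19)
= 7015.3 RPM

7015.3 RPM


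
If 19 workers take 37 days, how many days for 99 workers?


Inverse proportion: x × y = constant
k = 19 × 37 = 703
y₂ = k / 99 = 703 / 99
= 7.10

7.10


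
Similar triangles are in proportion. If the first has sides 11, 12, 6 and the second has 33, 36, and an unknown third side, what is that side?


Scale factor = 33/11 = 3
Missing side = 6 × 3
= 18.0

18.0


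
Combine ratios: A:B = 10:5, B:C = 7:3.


Match B: multiply A:B by 7 → 70:35
Multiply B:C by 5 → 35:15
Combined: 70:35:15
GCD = 5
= 14:7:3

14:7:3


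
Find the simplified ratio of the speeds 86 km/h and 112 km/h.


Ratio = 86:112
GCD = 2
Simplified = 43:56
Time ratio (same distance) = 56:43
Speed ratio = 43:56

43:56


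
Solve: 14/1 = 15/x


Cross multiply: 14 × x = 1 × 15
14x = 15
x = 15 / 14
= 1.07

1.07


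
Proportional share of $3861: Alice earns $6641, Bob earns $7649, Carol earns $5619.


Total income = 6641 + 7649 + 5619 = $19909
Alice: $3861 × 6641/19909 = $1287.91
Bob: $3861 × 7649/19909 = $1483.39
Carol: $3861 × 5619/19909 = $1089.71
= Alice: $1287.91, Bob: $1483.39, Carol: $1089.71

Alice: $1287.91, Bob: $1483.39, Carol: $1089.71


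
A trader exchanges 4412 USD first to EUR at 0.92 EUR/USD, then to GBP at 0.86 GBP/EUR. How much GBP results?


Step 1: 4412 USD × 0.92 = 4059.04 EUR
Step 2: 4059.04 EUR × 0.86 = 3490.77 GBP
Implied rate USD→GBP = 0.92 × 0.86 = 0.7912
= 3490.77 GBP

3490.77 GBP


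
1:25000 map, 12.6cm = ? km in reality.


Real distance = map distance × scale
= 12.6cm × 25000
= 315000 cm = 3150.0 m
= 3.150 km

3.150 km


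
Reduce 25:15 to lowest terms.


GCD(25, 15) = 5
25/5 : 15/5
= 5:3

5:3


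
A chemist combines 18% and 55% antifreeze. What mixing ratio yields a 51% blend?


Let x parts of 18% mix with y parts of 55%.
18x + 55y = 51(x + y)
18x + 55y = 51x + 51y
x(18 - 51) = y(51 - 55)
x/y = (55 - 51)/(51 - 18) = 4/33
Simplify: 4:33
= 4:33

4:33


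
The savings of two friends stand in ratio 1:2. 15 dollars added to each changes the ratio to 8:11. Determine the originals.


Let A = 1k, B = 2k.
(1k + 15) / (2k + 15) = 8/11
Cross-multiply: 11(1k + 15) = 8(2k + 15)
11k + 165 = 16k + 120
11k - 16k = 120 - 165
-5k = -45
k = -45/-5 = 9
A = 1×9 = 9, B = 2×9 = 18
= A = 9, B = 18

A = 9, B = 18


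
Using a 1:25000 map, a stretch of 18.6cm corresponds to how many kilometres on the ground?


Real distance = map distance × scale
= 18.6cm × 25000
= 465000 cm = 4650.0 m
= 4.650 km

4.650 km


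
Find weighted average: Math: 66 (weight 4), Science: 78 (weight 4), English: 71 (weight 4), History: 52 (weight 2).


Numerator = 66×4 + 78×4 + 71×4 + 52×2
= 264 + 312 + 284 + 104
= 964
Total weight = 14
Weighted avg = 964/14
= 68.86

68.86


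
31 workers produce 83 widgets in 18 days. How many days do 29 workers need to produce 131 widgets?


Days ∝ work / workers, so d₂ = d₁ × (m₁/m₂) × (w₂/w₁)
Workers factor (inverse): 31/29 ≈ 1.0690
Work factor (direct): 131/83 ≈ 1.5783
d₂ = 18 × 31/29 × 131/83 = (18 × 31 × 131) / (29 × 83) = 73098/2407
≈ 30.37 days

30.37 days


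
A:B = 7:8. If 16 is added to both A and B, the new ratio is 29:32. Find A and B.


Let A = 7k, B = 8k.
(7k + 16) / (8k + 16) = 29/32
Cross-multiply: 32(7k + 16) = 29(8k + 16)
224k + 512 = 232k + 464
224k - 232k = 464 - 512
-8k = -48
k = -48/-8 = 6
A = 7×6 = 42, B = 8×6 = 48
= A = 42, B = 48

A = 42, B = 48


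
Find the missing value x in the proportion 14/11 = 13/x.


Cross multiply: 14 × x = 11 × 13
14x = 143
x = 143 / 14
= 10.21

10.21


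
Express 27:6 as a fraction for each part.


Total parts = 27 + 6 = 33
First part: 27/33 = 9/11
Second part: 6/33 = 2/11
= 9/11 and 2/11

9/11 and 2/11


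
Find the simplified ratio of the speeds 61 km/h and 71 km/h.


Ratio = 61:71
GCD = 1
Simplified = 61:71
Time ratio (same distance) = 71:61
Speed ratio = 61:71

61:71


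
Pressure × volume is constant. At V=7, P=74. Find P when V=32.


Inverse proportion: x × y = constant
k = 7 × 74 = 518
y₂ = k / 32 = 518 / 32
= 16.19

16.19


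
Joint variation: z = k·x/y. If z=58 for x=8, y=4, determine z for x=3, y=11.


z = k·x/y
Solve for k using the known point: k = z·y/x = 58×4/8 = 232/8 = 29.0000
Now evaluate at x=3, y=11:
z = k × 3 / 11 = (232 × 3) / (8 × 11) = 696/88
≈ 7.9091

7.9091


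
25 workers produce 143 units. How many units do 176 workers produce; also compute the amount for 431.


Direct proportion: y/x = constant
k = 143/25 = 5.7200
y at x=176: k × 176 = 143 × 176 / 25 = 25168/25 = 1006.72
y at x=431: k × 431 = 143 × 431 / 25 = 61633/25 = 2465.32
= 1006.72 and 2465.32

1006.72 and 2465.32


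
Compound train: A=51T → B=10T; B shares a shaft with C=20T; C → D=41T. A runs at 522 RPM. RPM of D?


Stage 1: RPM_B = RPM_A × t_A/t_B = 522 × 51/10 = 26622/10 = 2662.20
B and C share a shaft → RPM_C = RPM_B
Stage 2: RPM_D = RPM_C × t_C/t_D = RPM_A × (t_A×t_C)/(t_B×t_D)
Overall ratio = (51×20)/(10×41) = 1020/410
RPM_D = 522 × 1020/410 = 532440/410
≈ 1298.63 RPM

1298.63 RPM


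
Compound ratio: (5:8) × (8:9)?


Compound ratio = (5×8) : (8×9)
= 40:72
GCD = 8
= 5:9

5:9


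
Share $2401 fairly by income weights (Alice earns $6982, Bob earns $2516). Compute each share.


Total income = 6982 + 2516 = $9498
Alice: $2401 × 6982/9498 = $1764.98
Bob: $2401 × 2516/9498 = $636.02
= Alice: $1764.98, Bob: $636.02

Alice: $1764.98, Bob: $636.02


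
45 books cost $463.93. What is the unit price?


Unit rate = total / quantity
= 463.93 / 45
= $10.31 per unit

$10.31 per unit


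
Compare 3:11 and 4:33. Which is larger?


3/11 = 0.2727
4/33 = 0.1212
0.2727 > 0.1212, so 3:11 is greater
= 3:11

3:11


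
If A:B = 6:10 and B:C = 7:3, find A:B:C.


Match B: multiply A:B by 7 → 42:70
Multiply B:C by 10 → 70:30
Combined: 42:70:30
GCD = 2
= 21:35:15

21:35:15


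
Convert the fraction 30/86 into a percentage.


Percentage = (part / whole) × 100
= (30 / 86) × 100
≈ 34.88%

34.88%


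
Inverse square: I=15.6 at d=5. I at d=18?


I₁d₁² = I₂d₂²
I₂ = I₁ × (d₁/d₂)²
= 15.6 × (5/18)²
= 15.6 × 25/324
= 390/324
≈ 1.2037

1.2037


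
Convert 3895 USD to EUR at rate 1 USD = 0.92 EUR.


Amount × rate = 3895 × 0.92
= 3583.40 EUR

3583.40 EUR


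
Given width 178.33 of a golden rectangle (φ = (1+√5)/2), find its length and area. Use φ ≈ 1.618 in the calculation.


φ = (1 + √5) / 2 ≈ 1.618
Length = width × φ = 178.33 × 1.618 = 288.53794
≈ 288.54
Area = width × length = 178.33 × 288.53794 = 51454.9708402 ≈ 51454.97
= Length: 288.54, Area: 51454.97

Length: 288.54, Area: 51454.97


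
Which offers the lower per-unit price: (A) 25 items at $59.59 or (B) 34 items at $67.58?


Deal A: $59.59/25 = $2.3836/unit
Deal B: $67.58/34 = $1.9876/unit
B is cheaper per unit
= Deal B

Deal B


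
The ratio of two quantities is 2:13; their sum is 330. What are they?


Let A = 2k, B = 13k.
2k + 13k = 330
15k = 330 → k = 330/15 = 22
A = 2×22 = 44, B = 13×22 = 286
= A = 44, B = 286

A = 44, B = 286


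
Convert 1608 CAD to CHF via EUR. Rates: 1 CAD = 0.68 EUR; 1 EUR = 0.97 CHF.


Step 1: 1608 CAD × 0.68 = 1093.44 EUR
Step 2: 1093.44 EUR × 0.97 = 1060.64 CHF
Implied rate CAD→CHF = 0.68 × 0.97 = 0.6596
= 1060.64 CHF

1060.64 CHF


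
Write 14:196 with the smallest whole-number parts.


GCD(14, 196) = 14
14/14 : 196/14
= 1:14

1:14


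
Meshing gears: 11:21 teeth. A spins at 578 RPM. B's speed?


Gear ratio = 11:21 = 11:21
RPM_B = RPM_A × (teeth_A / teeth_B)
= 578 × (11/21)
= 302.8 RPM

302.8 RPM


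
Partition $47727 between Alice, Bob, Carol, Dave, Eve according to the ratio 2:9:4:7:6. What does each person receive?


Total parts = 2 + 9 + 4 + 7 + 6 = 28
Alice: 47727 × 2/28 = 3409.07
Bob: 47727 × 9/28 = 15340.82
Carol: 47727 × 4/28 = 6818.14
Dave: 47727 × 7/28 = 11931.75
Eve: 47727 × 6/28 = 10227.21
= Alice: $3409.07, Bob: $15340.82, Carol: $6818.14, Dave: $11931.75, Eve: $10227.21

Alice: $3409.07, Bob: $15340.82, Carol: $6818.14, Dave: $11931.75, Eve: $10227.21


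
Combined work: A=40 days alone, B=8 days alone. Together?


Rate of A = 1/40 per day
Rate of B = 1/8 per day
Combined rate = 1/40 + 1/8 = 48/320 = 0.1500 per day
Days = 1 / combined rate = 320/48
≈ 6.67 days

6.67 days


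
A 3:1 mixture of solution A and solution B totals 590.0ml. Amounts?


Total parts = 3 + 1 = 4
solution A: 590.0 × 3/4 = 442.5ml
solution B: 590.0 × 1/4 = 147.5ml
= 442.5ml and 147.5ml

442.5ml and 147.5ml


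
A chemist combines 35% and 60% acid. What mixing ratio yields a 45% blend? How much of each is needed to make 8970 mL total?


Let x parts of 35% mix with y parts of 60%.
35x + 60y = 45(x + y)
35x + 60y = 45x + 45y
x(35 - 45) = y(45 - 60)
x/y = (60 - 45)/(45 - 35) = 15/10
Simplify: 3:2
Total parts = 5; one part = 8970/5 = 1794.00 mL
35% solution: 3×1794.00 = 5382.00 mL
60% solution: 2×1794.00 = 3588.00 mL
= ratio 3:2; 5382.00 mL and 3588.00 mL

ratio 3:2; 5382.00 mL and 3588.00 mL


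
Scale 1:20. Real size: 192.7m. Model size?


Model size = real / scale
= 192.7 / 20
= 9.6350 m

9.6350 m


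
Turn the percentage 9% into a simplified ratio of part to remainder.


9% means 9 parts out of 100; remainder = 91
Part : remainder = 9:91
GCD = 1
= 9:91

9:91


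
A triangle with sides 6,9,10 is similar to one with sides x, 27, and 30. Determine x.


Scale factor = 27/9 = 3
Missing side = 6 × 3
= 18.0

18.0


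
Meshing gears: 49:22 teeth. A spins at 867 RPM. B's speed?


Gear ratio = 49:22 = 49:22
RPM_B = RPM_A × (teeth_A / teeth_B)
= 867 × (49/22)
= 1931.0 RPM

1931.0 RPM


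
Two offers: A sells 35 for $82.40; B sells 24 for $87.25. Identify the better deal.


Deal A: $82.40/35 = $2.3543/unit
Deal B: $87.25/24 = $3.6354/unit
A is cheaper per unit
= Deal A

Deal A


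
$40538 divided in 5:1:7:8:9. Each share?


Total parts = 5 + 1 + 7 + 8 + 9 = 30
Part 1: 40538 × 5/30 = 6756.33
Part 2: 40538 × 1/30 = 1351.27
Part 3: 40538 × 7/30 = 9458.87
Part 4: 40538 × 8/30 = 10810.13
Part 5: 40538 × 9/30 = 12161.40
= Part 1: $6756.33, Part 2: $1351.27, Part 3: $9458.87, Part 4: $10810.13, Part 5: $12161.40

Part 1: $6756.33, Part 2: $1351.27, Part 3: $9458.87, Part 4: $10810.13, Part 5: $12161.40


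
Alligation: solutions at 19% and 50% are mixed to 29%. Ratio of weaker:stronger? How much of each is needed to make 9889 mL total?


Let x parts of 19% mix with y parts of 50%.
19x + 50y = 29(x + y)
19x + 50y = 29x + 29y
x(19 - 29) = y(29 - 50)
x/y = (50 - 29)/(29 - 19) = 21/10
Simplify: 21:10
Total parts = 31; one part = 9889/31 = 319.00 mL
19% solution: 21×319.00 = 6699.00 mL
50% solution: 10×319.00 = 3190.00 mL
= ratio 21:10; 6699.00 mL and 3190.00 mL

ratio 21:10; 6699.00 mL and 3190.00 mL


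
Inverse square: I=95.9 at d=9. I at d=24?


I₁d₁² = I₂d₂²
I₂ = I₁ × (d₁/d₂)²
= 95.9 × (9/24)²
= 95.9 × 81/576
= 7767.9/576
≈ 13.4859

13.4859


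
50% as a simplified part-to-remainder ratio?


50% means 50 parts out of 100; remainder = 50
Part : remainder = 50:50
GCD = 50
= 1:1

1:1


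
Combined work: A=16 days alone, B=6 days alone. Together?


Rate of A = 1/16 per day
Rate of B = 1/6 per day
Combined rate = 1/16 + 1/6 = 22/96 ≈ 0.2292 per day
Days = 1 / combined rate = 96/22
≈ 4.36 days

4.36 days


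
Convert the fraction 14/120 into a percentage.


Percentage = (part / whole) × 100
= (14 / 120) × 100
≈ 11.67%

11.67%


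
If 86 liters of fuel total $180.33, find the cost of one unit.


Unit rate = total / quantity
= 180.33 / 86
= $2.10 per unit

$2.10 per unit


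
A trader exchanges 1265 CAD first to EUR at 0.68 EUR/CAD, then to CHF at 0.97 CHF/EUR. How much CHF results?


Step 1: 1265 CAD × 0.68 = 860.20 EUR
Step 2: 860.20 EUR × 0.97 = 834.39 CHF
Implied rate CAD→CHF = 0.68 × 0.97 = 0.6596
= 834.39 CHF

834.39 CHF


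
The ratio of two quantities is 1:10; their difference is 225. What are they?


Let A = 1k, B = 10k.
10k - 1k = 225
9k = 225 → k = 225/9 = 25
A = 1×25 = 25, B = 10×25 = 250
= A = 25, B = 250

A = 25, B = 250


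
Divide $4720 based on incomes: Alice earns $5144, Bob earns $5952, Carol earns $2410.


Total income = 5144 + 5952 + 2410 = $13506
Alice: $4720 × 5144/13506 = $1797.70
Bob: $4720 × 5952/13506 = $2080.07
Carol: $4720 × 2410/13506 = $842.23
= Alice: $1797.70, Bob: $2080.07, Carol: $842.23

Alice: $1797.70, Bob: $2080.07, Carol: $842.23


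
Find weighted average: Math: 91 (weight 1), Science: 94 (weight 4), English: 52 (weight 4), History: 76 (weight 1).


Numerator = 91×1 + 94×4 + 52×4 + 76×1
= 91 + 376 + 208 + 76
= 751
Total weight = 10
Weighted avg = 751/10
= 75.10

75.10


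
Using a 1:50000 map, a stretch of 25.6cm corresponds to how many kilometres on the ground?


Real distance = map distance × scale
= 25.6cm × 50000
= 1280000 cm = 12800.0 m
= 12.800 km

12.800 km


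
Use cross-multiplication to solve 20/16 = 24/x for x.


Cross multiply: 20 × x = 16 × 24
20x = 384
x = 384 / 20
= 19.20

19.20


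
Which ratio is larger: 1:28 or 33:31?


1/28 = 0.0357
33/31 = 1.0645
0.0357 < 1.0645, so 1:28 is less
= 33:31

33:31


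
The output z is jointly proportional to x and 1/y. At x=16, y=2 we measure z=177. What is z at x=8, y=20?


z = k·x/y
Solve for k using the known point: k = z·y/x = 177×2/16 = 354/16 = 22.1250
Now evaluate at x=8, y=20:
z = k × 8 / 20 = (354 × 8) / (16 × 20) = 2832/320
= 8.8500

8.8500


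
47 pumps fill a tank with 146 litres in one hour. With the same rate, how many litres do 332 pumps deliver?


Direct proportion: y/x = constant
k = 146/47 ≈ 3.1064
y₂ = k × 332 = 146 × 332 / 47 = 48472/47
≈ 1031.32

1031.32


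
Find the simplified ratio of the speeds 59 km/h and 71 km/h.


Ratio = 59:71
GCD = 1
Simplified = 59:71
Time ratio (same distance) = 71:59
Speed ratio = 59:71

59:71


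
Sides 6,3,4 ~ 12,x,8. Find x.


Scale factor = 12/6 = 2
Missing side = 3 × 2
= 6.0

6.0


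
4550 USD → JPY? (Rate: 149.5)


Amount × rate = 4550 × 149.5
= 680225.00 JPY

680225.00 JPY


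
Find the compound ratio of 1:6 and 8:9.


Compound ratio = (1×8) : (6×9)
= 8:54
GCD = 2
= 4:27

4:27


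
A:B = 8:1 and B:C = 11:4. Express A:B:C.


Match B: multiply A:B by 11 → 88:11
Multiply B:C by 1 → 11:4
Combined: 88:11:4
GCD = 1
= 88:11:4

88:11:4


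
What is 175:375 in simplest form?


GCD(175, 375) = 25
175/25 : 375/25
= 7:15

7:15


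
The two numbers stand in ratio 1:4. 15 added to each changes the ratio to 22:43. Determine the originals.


Let A = 1k, B = 4k.
(1k + 15) / (4k + 15) = 22/43
Cross-multiply: 43(1k + 15) = 22(4k + 15)
43k + 645 = 88k + 330
43k - 88k = 330 - 645
-45k = -315
k = -315/-45 = 7
A = 1×7 = 7, B = 4×7 = 28
= A = 7, B = 28

A = 7, B = 28


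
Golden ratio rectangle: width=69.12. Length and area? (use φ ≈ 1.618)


φ = (1 + √5) / 2 ≈ 1.618
Length = width × φ = 69.12 × 1.618 = 111.83616
≈ 111.84
Area = width × length = 69.12 × 111.83616 = 7730.1153792 ≈ 7730.12
= Length: 111.84, Area: 7730.12

Length: 111.84, Area: 7730.12


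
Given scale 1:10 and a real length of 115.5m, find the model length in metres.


Model size = real / scale
= 115.5 / 10
= 11.5500 m

11.5500 m


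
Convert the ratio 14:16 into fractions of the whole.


Total parts = 14 + 16 = 30
First part: 14/30 = 7/15
Second part: 16/30 = 8/15
= 7/15 and 8/15

7/15 and 8/15


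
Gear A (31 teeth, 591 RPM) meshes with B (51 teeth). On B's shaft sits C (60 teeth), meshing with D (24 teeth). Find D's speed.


Stage 1: RPM_B = RPM_A × t_A/t_B = 591 × 31/51 = 18321/51 ≈ 359.24
B and C share a shaft → RPM_C = RPM_B
Stage 2: RPM_D = RPM_C × t_C/t_D = RPM_A × (t_A×t_C)/(t_B×t_D)
Overall ratio = (31×60)/(51×24) = 1860/1224
RPM_D = 591 × 1860/1224 = 1099260/1224
≈ 898.09 RPM

898.09 RPM


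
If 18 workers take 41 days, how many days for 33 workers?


Inverse proportion: x × y = constant
k = 18 × 41 = 738
y₂ = k / 33 = 738 / 33
= 22.36

22.36


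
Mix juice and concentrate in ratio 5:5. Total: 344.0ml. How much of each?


Total parts = 5 + 5 = 10
juice: 344.0 × 5/10 = 172.0ml
concentrate: 344.0 × 5/10 = 172.0ml
= 172.0ml and 172.0ml

172.0ml and 172.0ml


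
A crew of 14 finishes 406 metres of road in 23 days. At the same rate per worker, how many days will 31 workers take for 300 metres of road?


Days ∝ work / workers, so d₂ = d₁ × (m₁/m₂) × (w₂/w₁)
Workers factor (inverse): 14/31 ≈ 0.4516
Work factor (direct): 300/406 ≈ 0.7389
d₂ = 23 × 14/31 × 300/406 = (23 × 14 × 300) / (31 × 406) = 96600/12586
≈ 7.68 days

7.68 days


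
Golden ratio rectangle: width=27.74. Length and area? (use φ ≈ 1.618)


φ = (1 + √5) / 2 ≈ 1.618
Length = width × φ = 27.74 × 1.618 = 44.88332
≈ 44.88
Area = width × length = 27.74 × 44.88332 = 1245.0632968 ≈ 1245.06
= Length: 44.88, Area: 1245.06

Length: 44.88, Area: 1245.06


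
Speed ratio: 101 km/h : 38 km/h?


Ratio = 101:38
GCD = 1
Simplified = 101:38
Time ratio (same distance) = 38:101
Speed ratio = 101:38

101:38


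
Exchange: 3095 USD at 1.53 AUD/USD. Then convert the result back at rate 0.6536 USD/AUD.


Amount × rate = 3095 × 1.53 = 4735.35 AUD
Round-trip: 4735.35 × 0.6536 = 3095.02 USD
= 4735.35 AUD, then 3095.02 USD

4735.35 AUD, then 3095.02 USD


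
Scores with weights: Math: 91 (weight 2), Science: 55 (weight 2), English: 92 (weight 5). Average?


Numerator = 91×2 + 55×2 + 92×5
= 182 + 110 + 460
= 752
Total weight = 9
Weighted avg = 752/9
= 83.56

83.56


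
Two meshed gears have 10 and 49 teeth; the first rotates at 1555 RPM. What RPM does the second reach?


Gear ratio = 10:49 = 10:49
RPM_B = RPM_A × (teeth_A / teeth_B)
= 1555 × (10/49)
= 317.3 RPM

317.3 RPM


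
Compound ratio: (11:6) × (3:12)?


Compound ratio = (11×3) : (6×12)
= 33:72
GCD = 3
= 11:24

11:24


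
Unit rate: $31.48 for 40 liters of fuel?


Unit rate = total / quantity
= 31.48 / 40
= $0.79 per unit

$0.79 per unit


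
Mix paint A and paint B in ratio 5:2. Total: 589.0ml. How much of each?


Total parts = 5 + 2 = 7
paint A: 589.0 × 5/7 = 420.7ml
paint B: 589.0 × 2/7 = 168.3ml
= 420.7ml and 168.3ml

420.7ml and 168.3ml


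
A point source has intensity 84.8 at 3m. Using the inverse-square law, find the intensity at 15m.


I₁d₁² = I₂d₂²
I₂ = I₁ × (d₁/d₂)²
= 84.8 × (3/15)²
= 84.8 × 9/225
= 763.2/225
= 3.3920

3.3920


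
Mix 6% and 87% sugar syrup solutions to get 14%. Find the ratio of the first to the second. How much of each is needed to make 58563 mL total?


Let x parts of 6% mix with y parts of 87%.
6x + 87y = 14(x + y)
6x + 87y = 14x + 14y
x(6 - 14) = y(14 - 87)
x/y = (87 - 14)/(14 - 6) = 73/8
Simplify: 73:8
Total parts = 81; one part = 58563/81 = 723.00 mL
6% solution: 73×723.00 = 52779.00 mL
87% solution: 8×723.00 = 5784.00 mL
= ratio 73:8; 52779.00 mL and 5784.00 mL

ratio 73:8; 52779.00 mL and 5784.00 mL


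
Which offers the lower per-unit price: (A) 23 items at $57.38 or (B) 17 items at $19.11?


Deal A: $57.38/23 = $2.4948/unit
Deal B: $19.11/17 = $1.1241/unit
B is cheaper per unit
= Deal B

Deal B


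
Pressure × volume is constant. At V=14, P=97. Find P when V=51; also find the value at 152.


Inverse proportion: x × y = constant
k = 14 × 97 = 1358
At x=51: k/51 = 26.63
At x=152: k/152 = 8.93
= 26.63 and 8.93

26.63 and 8.93


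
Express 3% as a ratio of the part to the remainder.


3% means 3 parts out of 100; remainder = 97
Part : remainder = 3:97
GCD = 1
= 3:97

3:97


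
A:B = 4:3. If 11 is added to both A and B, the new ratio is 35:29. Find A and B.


Let A = 4k, B = 3k.
(4k + 11) / (3k + 11) = 35/29
Cross-multiply: 29(4k + 11) = 35(3k + 11)
116k + 319 = 105k + 385
116k - 105k = 385 - 319
11k = 66
k = 66/11 = 6
A = 4×6 = 24, B = 3×6 = 18
= A = 24, B = 18

A = 24, B = 18


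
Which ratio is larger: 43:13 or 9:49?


43/13 = 3.3077
9/49 = 0.1837
3.3077 > 0.1837, so 43:13 is greater
= 43:13

43:13


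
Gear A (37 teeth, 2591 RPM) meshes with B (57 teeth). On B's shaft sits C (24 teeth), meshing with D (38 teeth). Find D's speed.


Stage 1: RPM_B = RPM_A × t_A/t_B = 2591 × 37/57 = 95867/57 ≈ 1681.88
B and C share a shaft → RPM_C = RPM_B
Stage 2: RPM_D = RPM_C × t_C/t_D = RPM_A × (t_A×t_C)/(t_B×t_D)
Overall ratio = (37×24)/(57×38) = 888/2166
RPM_D = 2591 × 888/2166 = 2300808/2166
≈ 1062.24 RPM

1062.24 RPM


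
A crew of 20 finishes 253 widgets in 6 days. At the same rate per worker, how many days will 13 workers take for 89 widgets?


Days ∝ work / workers, so d₂ = d₁ × (m₁/m₂) × (w₂/w₁)
Workers factor (inverse): 20/13 ≈ 1.5385
Work factor (direct): 89/253 ≈ 0.3518
d₂ = 6 × 20/13 × 89/253 = (6 × 20 × 89) / (13 × 253) = 10680/3289
≈ 3.25 days

3.25 days


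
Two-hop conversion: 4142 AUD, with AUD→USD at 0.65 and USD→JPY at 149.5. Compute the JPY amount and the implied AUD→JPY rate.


Step 1: 4142 AUD × 0.65 = 2692.30 USD
Step 2: 2692.30 USD × 149.5 = 402498.85 JPY
Implied rate AUD→JPY = 0.65 × 149.5 = 97.1750
= 402498.85 JPY; implied rate 97.1750 JPY/AUD

402498.85 JPY; implied rate 97.1750 JPY/AUD


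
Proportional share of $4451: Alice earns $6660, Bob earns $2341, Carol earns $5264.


Total income = 6660 + 2341 + 5264 = $14265
Alice: $4451 × 6660/14265 = $2078.07
Bob: $4451 × 2341/14265 = $730.44
Carol: $4451 × 5264/14265 = $1642.49
= Alice: $2078.07, Bob: $730.44, Carol: $1642.49

Alice: $2078.07, Bob: $730.44, Carol: $1642.49


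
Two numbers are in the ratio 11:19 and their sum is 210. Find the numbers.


Let A = 11k, B = 19k.
11k + 19k = 210
30k = 210 → k = 210/30 = 7
A = 11×7 = 77, B = 19×7 = 133
= A = 77, B = 133

A = 77, B = 133


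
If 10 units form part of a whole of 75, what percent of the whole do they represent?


Percentage = (part / whole) × 100
= (10 / 75) × 100
≈ 13.33%

13.33%


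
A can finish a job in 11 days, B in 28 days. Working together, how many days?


Rate of A = 1/11 per day
Rate of B = 1/28 per day
Combined rate = 1/11 + 1/28 = 39/308 ≈ 0.1266 per day
Days = 1 / combined rate = 308/39
≈ 7.90 days

7.90 days


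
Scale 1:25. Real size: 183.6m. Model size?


Model size = real / scale
= 183.6 / 25
= 7.3440 m

7.3440 m


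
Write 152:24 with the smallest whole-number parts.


GCD(152, 24) = 8
152/8 : 24/8
= 19:3

19:3


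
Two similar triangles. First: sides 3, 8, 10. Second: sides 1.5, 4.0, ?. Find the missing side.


Scale factor = 1.5/3 = 0.5
Missing side = 10 × 0.5
= 5.0

5.0


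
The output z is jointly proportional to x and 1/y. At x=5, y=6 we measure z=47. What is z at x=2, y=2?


z = k·x/y
Solve for k using the known point: k = z·y/x = 47×6/5 = 282/5 = 56.4000
Now evaluate at x=2, y=2:
z = k × 2 / 2 = (282 × 2) / (5 × 2) = 564/10
= 56.4000

56.4000


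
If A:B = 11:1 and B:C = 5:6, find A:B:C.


Match B: multiply A:B by 5 → 55:5
Multiply B:C by 1 → 5:6
Combined: 55:5:6
GCD = 1
= 55:5:6

55:5:6


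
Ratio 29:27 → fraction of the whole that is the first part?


Total parts = 29 + 27 = 56
First part: 29/56 = 29/56
= 29/56

29/56


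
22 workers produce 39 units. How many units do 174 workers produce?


Direct proportion: y/x = constant
k = 39/22 ≈ 1.7727
y₂ = k × 174 = 39 × 174 / 22 = 6786/22
≈ 308.45

308.45


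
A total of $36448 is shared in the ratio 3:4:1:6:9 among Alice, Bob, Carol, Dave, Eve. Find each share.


Total parts = 3 + 4 + 1 + 6 + 9 = 23
Alice: 36448 × 3/23 = 4754.09
Bob: 36448 × 4/23 = 6338.78
Carol: 36448 × 1/23 = 1584.70
Dave: 36448 × 6/23 = 9508.17
Eve: 36448 × 9/23 = 14262.26
= Alice: $4754.09, Bob: $6338.78, Carol: $1584.70, Dave: $9508.17, Eve: $14262.26

Alice: $4754.09, Bob: $6338.78, Carol: $1584.70, Dave: $9508.17, Eve: $14262.26


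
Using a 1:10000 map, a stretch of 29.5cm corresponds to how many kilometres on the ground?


Real distance = map distance × scale
= 29.5cm × 10000
= 295000 cm = 2950.0 m
= 2.950 km

2.950 km


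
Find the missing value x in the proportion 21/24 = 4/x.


Cross multiply: 21 × x = 24 × 4
21x = 96
x = 96 / 21
= 4.57

4.57


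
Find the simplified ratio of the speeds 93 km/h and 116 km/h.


Ratio = 93:116
GCD = 1
Simplified = 93:116
Time ratio (same distance) = 116:93
Speed ratio = 93:116

93:116


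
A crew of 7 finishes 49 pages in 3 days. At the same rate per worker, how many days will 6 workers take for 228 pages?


Days ∝ work / workers, so d₂ = d₁ × (m₁/m₂) × (w₂/w₁)
Workers factor (inverse): 7/6 ≈ 1.1667
Work factor (direct): 228/49 ≈ 4.6531
d₂ = 3 × 7/6 × 228/49 = (3 × 7 × 228) / (6 × 49) = 4788/294
≈ 16.29 days

16.29 days


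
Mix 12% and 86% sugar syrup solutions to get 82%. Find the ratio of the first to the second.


Let x parts of 12% mix with y parts of 86%.
12x + 86y = 82(x + y)
12x + 86y = 82x + 82y
x(12 - 82) = y(82 - 86)
x/y = (86 - 82)/(82 - 12) = 4/70
Simplify: 2:35
= 2:35

2:35


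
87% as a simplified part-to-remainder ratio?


87% means 87 parts out of 100; remainder = 13
Part : remainder = 87:13
GCD = 1
= 87:13

87:13


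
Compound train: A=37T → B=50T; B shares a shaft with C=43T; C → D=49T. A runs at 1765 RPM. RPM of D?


Stage 1: RPM_B = RPM_A × t_A/t_B = 1765 × 37/50 = 65305/50 = 1306.10
B and C share a shaft → RPM_C = RPM_B
Stage 2: RPM_D = RPM_C × t_C/t_D = RPM_A × (t_A×t_C)/(t_B×t_D)
Overall ratio = (37×43)/(50×49) = 1591/2450
RPM_D = 1765 × 1591/2450 = 2808115/2450
≈ 1146.17 RPM

1146.17 RPM


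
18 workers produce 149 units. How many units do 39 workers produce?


Direct proportion: y/x = constant
k = 149/18 ≈ 8.2778
y₂ = k × 39 = 149 × 39 / 18 = 5811/18
≈ 322.83

322.83


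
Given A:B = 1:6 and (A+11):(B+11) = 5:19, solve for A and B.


Let A = 1k, B = 6k.
(1k + 11) / (6k + 11) = 5/19
Cross-multiply: 19(1k + 11) = 5(6k + 11)
19k + 209 = 30k + 55
19k - 30k = 55 - 209
-11k = -154
k = -154/-11 = 14
A = 1×14 = 14, B = 6×14 = 84
= A = 14, B = 84

A = 14, B = 84


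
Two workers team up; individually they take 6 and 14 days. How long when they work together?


Rate of A = 1/6 per day
Rate of B = 1/14 per day
Combined rate = 1/6 + 1/14 = 20/84 ≈ 0.2381 per day
Days = 1 / combined rate = 84/20
= 4.20 days

4.20 days


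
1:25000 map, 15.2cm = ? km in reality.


Real distance = map distance × scale
= 15.2cm × 25000
= 380000 cm = 3800.0 m
= 3.800 km

3.800 km


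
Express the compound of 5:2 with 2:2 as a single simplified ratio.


Compound ratio = (5×2) : (2×2)
= 10:4
GCD = 2
= 5:2

5:2


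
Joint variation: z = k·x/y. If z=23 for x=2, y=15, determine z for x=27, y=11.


z = k·x/y
Solve for k using the known point: k = z·y/x = 23×15/2 = 345/2 = 172.5000
Now evaluate at x=27, y=11:
z = k × 27 / 11 = (345 × 27) / (2 × 11) = 9315/22
≈ 423.4091

423.4091


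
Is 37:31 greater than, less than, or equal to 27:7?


37/31 = 1.1935
27/7 = 3.8571
1.1935 < 3.8571, so 37:31 is less
= less than

less than


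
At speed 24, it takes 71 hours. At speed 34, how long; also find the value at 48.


Inverse proportion: x × y = constant
k = 24 × 71 = 1704
At x=34: k/34 = 50.12
At x=48: k/48 = 35.50
= 50.12 and 35.50

50.12 and 35.50
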